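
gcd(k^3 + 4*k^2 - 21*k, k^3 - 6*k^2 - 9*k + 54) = k - 3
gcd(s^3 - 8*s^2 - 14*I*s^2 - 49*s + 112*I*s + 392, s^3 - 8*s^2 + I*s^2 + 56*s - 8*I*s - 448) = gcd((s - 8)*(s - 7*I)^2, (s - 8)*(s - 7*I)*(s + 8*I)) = s^2 + s*(-8 - 7*I) + 56*I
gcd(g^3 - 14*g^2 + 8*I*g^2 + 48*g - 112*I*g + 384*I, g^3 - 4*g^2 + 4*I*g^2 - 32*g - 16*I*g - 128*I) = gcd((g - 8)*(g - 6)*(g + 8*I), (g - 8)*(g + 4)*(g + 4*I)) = g - 8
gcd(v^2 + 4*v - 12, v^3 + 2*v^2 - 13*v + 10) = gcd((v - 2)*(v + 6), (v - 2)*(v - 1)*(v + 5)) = v - 2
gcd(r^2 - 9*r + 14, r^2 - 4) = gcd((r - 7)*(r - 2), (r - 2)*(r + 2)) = r - 2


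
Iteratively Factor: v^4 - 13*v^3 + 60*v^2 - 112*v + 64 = (v - 4)*(v^3 - 9*v^2 + 24*v - 16) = (v - 4)^2*(v^2 - 5*v + 4) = (v - 4)^2*(v - 1)*(v - 4)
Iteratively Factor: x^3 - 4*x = (x + 2)*(x^2 - 2*x) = (x - 2)*(x + 2)*(x)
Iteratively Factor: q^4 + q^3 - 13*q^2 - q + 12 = (q + 4)*(q^3 - 3*q^2 - q + 3) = (q + 1)*(q + 4)*(q^2 - 4*q + 3) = (q - 3)*(q + 1)*(q + 4)*(q - 1)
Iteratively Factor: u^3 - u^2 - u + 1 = (u + 1)*(u^2 - 2*u + 1) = (u - 1)*(u + 1)*(u - 1)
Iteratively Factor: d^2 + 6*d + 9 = (d + 3)*(d + 3)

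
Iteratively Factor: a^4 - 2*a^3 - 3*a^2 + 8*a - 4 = (a - 1)*(a^3 - a^2 - 4*a + 4) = (a - 1)*(a + 2)*(a^2 - 3*a + 2) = (a - 1)^2*(a + 2)*(a - 2)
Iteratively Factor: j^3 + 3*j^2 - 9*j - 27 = (j - 3)*(j^2 + 6*j + 9) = (j - 3)*(j + 3)*(j + 3)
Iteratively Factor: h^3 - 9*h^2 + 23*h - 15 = (h - 3)*(h^2 - 6*h + 5) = (h - 3)*(h - 1)*(h - 5)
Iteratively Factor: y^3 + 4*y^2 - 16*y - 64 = (y - 4)*(y^2 + 8*y + 16) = (y - 4)*(y + 4)*(y + 4)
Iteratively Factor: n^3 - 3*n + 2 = (n + 2)*(n^2 - 2*n + 1) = (n - 1)*(n + 2)*(n - 1)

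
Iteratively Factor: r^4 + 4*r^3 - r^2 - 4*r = (r)*(r^3 + 4*r^2 - r - 4) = r*(r - 1)*(r^2 + 5*r + 4) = r*(r - 1)*(r + 4)*(r + 1)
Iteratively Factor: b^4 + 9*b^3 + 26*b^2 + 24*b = (b + 3)*(b^3 + 6*b^2 + 8*b) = (b + 3)*(b + 4)*(b^2 + 2*b) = (b + 2)*(b + 3)*(b + 4)*(b)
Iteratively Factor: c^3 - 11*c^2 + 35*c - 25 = (c - 5)*(c^2 - 6*c + 5) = (c - 5)^2*(c - 1)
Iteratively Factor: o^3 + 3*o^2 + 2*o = (o + 1)*(o^2 + 2*o) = o*(o + 1)*(o + 2)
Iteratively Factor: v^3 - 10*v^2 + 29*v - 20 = (v - 4)*(v^2 - 6*v + 5) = (v - 4)*(v - 1)*(v - 5)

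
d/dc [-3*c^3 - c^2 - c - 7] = -9*c^2 - 2*c - 1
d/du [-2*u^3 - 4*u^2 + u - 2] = -6*u^2 - 8*u + 1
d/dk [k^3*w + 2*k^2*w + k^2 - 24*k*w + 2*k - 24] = 3*k^2*w + 4*k*w + 2*k - 24*w + 2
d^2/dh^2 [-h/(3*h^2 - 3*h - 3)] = 2*(-h^3 - 3*h + 1)/(3*(h^6 - 3*h^5 + 5*h^3 - 3*h - 1))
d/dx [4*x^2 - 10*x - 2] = 8*x - 10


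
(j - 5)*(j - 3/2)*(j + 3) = j^3 - 7*j^2/2 - 12*j + 45/2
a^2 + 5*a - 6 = (a - 1)*(a + 6)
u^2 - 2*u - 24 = (u - 6)*(u + 4)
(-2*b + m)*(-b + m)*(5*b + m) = 10*b^3 - 13*b^2*m + 2*b*m^2 + m^3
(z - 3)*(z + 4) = z^2 + z - 12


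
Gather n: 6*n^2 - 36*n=6*n^2 - 36*n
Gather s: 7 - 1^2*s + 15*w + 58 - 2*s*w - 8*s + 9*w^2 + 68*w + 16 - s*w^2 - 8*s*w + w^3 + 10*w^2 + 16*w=s*(-w^2 - 10*w - 9) + w^3 + 19*w^2 + 99*w + 81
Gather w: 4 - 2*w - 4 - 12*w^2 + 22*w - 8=-12*w^2 + 20*w - 8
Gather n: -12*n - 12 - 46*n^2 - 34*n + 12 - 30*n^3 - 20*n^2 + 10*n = -30*n^3 - 66*n^2 - 36*n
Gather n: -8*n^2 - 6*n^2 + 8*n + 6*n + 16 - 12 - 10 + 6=-14*n^2 + 14*n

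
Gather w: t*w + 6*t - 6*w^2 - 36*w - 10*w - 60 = 6*t - 6*w^2 + w*(t - 46) - 60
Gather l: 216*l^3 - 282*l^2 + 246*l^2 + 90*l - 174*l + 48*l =216*l^3 - 36*l^2 - 36*l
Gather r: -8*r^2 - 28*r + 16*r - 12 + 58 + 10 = -8*r^2 - 12*r + 56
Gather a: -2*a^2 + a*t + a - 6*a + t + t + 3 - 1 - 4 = -2*a^2 + a*(t - 5) + 2*t - 2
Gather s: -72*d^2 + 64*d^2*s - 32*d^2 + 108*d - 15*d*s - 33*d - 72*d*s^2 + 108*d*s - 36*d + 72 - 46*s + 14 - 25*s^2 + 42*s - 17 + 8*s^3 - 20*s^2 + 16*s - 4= -104*d^2 + 39*d + 8*s^3 + s^2*(-72*d - 45) + s*(64*d^2 + 93*d + 12) + 65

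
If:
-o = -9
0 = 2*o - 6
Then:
No Solution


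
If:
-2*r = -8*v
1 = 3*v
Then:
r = 4/3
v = 1/3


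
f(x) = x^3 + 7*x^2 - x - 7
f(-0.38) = -5.66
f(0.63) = -4.60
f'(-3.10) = -15.57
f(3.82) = 147.07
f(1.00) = 0.00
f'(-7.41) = 59.98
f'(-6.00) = 23.00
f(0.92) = -1.22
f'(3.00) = 68.00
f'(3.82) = 96.26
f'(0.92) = 14.42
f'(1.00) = 16.00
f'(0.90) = 14.03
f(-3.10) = 33.58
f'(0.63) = 9.01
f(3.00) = 80.00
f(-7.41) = -22.10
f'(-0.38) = -5.89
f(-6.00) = 35.00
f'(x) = 3*x^2 + 14*x - 1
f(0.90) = -1.50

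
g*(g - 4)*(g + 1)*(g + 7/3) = g^4 - 2*g^3/3 - 11*g^2 - 28*g/3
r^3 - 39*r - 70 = (r - 7)*(r + 2)*(r + 5)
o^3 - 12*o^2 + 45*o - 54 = (o - 6)*(o - 3)^2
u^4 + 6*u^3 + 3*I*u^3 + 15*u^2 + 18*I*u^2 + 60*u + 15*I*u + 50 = (u + 1)*(u + 5)*(u - 2*I)*(u + 5*I)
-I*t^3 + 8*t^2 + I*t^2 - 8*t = t*(t + 8*I)*(-I*t + I)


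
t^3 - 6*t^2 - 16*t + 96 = (t - 6)*(t - 4)*(t + 4)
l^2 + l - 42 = (l - 6)*(l + 7)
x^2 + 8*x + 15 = (x + 3)*(x + 5)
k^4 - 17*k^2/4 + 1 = (k - 2)*(k - 1/2)*(k + 1/2)*(k + 2)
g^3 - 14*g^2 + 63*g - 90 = (g - 6)*(g - 5)*(g - 3)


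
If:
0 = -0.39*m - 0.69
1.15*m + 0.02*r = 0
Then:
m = -1.77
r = 101.73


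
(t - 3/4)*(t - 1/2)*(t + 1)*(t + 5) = t^4 + 19*t^3/4 - 17*t^2/8 - 4*t + 15/8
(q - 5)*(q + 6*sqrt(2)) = q^2 - 5*q + 6*sqrt(2)*q - 30*sqrt(2)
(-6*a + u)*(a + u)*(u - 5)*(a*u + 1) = -6*a^3*u^2 + 30*a^3*u - 5*a^2*u^3 + 25*a^2*u^2 - 6*a^2*u + 30*a^2 + a*u^4 - 5*a*u^3 - 5*a*u^2 + 25*a*u + u^3 - 5*u^2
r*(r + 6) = r^2 + 6*r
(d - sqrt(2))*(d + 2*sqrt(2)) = d^2 + sqrt(2)*d - 4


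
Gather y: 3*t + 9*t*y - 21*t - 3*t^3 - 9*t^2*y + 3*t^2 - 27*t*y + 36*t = -3*t^3 + 3*t^2 + 18*t + y*(-9*t^2 - 18*t)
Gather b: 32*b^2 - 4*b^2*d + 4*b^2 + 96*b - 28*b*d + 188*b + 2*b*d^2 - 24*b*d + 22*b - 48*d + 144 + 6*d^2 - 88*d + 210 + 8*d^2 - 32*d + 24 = b^2*(36 - 4*d) + b*(2*d^2 - 52*d + 306) + 14*d^2 - 168*d + 378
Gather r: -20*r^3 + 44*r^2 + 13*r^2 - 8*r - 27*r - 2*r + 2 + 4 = -20*r^3 + 57*r^2 - 37*r + 6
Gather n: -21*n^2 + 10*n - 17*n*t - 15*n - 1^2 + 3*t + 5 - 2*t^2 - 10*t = -21*n^2 + n*(-17*t - 5) - 2*t^2 - 7*t + 4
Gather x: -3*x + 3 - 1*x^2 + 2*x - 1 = -x^2 - x + 2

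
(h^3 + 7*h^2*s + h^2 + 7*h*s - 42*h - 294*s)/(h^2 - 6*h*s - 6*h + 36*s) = (-h^2 - 7*h*s - 7*h - 49*s)/(-h + 6*s)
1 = 1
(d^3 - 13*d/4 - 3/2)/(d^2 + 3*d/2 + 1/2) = (d^2 - d/2 - 3)/(d + 1)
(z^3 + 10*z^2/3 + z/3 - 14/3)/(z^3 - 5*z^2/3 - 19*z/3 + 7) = (z + 2)/(z - 3)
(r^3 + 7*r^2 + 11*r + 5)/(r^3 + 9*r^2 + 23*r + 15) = (r + 1)/(r + 3)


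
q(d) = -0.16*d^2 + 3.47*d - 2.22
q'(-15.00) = 8.27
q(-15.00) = -90.27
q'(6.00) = 1.55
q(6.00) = 12.84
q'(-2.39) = 4.23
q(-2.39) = -11.43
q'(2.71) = 2.60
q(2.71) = 6.01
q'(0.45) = 3.33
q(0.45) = -0.69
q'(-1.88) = 4.07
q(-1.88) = -9.31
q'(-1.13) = 3.83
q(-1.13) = -6.35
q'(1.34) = 3.04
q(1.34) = 2.14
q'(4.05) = 2.17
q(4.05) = 9.21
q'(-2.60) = 4.30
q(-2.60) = -12.32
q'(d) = 3.47 - 0.32*d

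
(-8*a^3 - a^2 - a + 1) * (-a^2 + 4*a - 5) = 8*a^5 - 31*a^4 + 37*a^3 + 9*a - 5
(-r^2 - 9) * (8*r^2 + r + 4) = -8*r^4 - r^3 - 76*r^2 - 9*r - 36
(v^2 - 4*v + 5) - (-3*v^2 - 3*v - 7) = 4*v^2 - v + 12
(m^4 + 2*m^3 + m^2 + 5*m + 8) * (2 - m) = -m^5 + 3*m^3 - 3*m^2 + 2*m + 16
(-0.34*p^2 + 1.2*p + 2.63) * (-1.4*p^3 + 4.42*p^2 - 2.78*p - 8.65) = 0.476*p^5 - 3.1828*p^4 + 2.5672*p^3 + 11.2296*p^2 - 17.6914*p - 22.7495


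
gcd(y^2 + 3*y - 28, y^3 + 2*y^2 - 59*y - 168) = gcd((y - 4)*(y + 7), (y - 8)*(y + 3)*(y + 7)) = y + 7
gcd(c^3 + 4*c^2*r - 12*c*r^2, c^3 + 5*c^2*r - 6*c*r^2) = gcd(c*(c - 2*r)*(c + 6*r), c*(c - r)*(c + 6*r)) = c^2 + 6*c*r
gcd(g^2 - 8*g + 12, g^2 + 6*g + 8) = 1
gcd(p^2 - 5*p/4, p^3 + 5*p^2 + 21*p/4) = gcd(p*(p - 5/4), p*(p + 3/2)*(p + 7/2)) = p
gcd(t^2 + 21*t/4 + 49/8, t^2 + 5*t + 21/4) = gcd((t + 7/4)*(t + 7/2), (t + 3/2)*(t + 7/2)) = t + 7/2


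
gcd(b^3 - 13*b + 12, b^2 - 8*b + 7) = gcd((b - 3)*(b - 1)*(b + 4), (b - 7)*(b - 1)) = b - 1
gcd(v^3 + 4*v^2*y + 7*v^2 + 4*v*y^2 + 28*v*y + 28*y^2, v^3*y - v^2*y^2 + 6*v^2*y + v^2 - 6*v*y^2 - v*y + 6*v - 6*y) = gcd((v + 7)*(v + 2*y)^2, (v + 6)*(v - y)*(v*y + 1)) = 1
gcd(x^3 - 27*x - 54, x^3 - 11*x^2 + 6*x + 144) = x^2 - 3*x - 18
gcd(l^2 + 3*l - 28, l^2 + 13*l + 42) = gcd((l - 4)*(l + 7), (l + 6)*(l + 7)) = l + 7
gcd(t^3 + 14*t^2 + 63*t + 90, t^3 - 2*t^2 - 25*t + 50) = t + 5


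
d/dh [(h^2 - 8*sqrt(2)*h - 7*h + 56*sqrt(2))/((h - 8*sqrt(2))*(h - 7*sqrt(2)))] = 7*(-sqrt(2)*h^2 + h^2 - 16*sqrt(2)*h + 32*h - 128*sqrt(2) + 128)/(h^4 - 30*sqrt(2)*h^3 + 674*h^2 - 3360*sqrt(2)*h + 12544)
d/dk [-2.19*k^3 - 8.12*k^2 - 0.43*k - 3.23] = -6.57*k^2 - 16.24*k - 0.43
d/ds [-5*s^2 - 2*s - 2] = -10*s - 2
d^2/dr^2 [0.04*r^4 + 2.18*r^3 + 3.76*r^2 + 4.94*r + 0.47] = 0.48*r^2 + 13.08*r + 7.52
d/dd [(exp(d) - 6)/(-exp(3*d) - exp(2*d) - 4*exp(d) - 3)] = ((exp(d) - 6)*(3*exp(2*d) + 2*exp(d) + 4) - exp(3*d) - exp(2*d) - 4*exp(d) - 3)*exp(d)/(exp(3*d) + exp(2*d) + 4*exp(d) + 3)^2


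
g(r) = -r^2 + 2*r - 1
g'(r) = 2 - 2*r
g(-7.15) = -66.42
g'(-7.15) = 16.30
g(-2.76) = -14.14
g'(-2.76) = 7.52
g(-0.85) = -3.42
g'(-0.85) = 3.70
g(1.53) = -0.28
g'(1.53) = -1.06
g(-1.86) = -8.18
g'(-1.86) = 5.72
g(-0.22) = -1.49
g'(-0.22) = 2.44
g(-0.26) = -1.59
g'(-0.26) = 2.52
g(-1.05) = -4.20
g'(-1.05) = 4.10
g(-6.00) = -49.00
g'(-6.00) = 14.00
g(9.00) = -64.00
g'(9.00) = -16.00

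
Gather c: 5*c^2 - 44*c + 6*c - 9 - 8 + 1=5*c^2 - 38*c - 16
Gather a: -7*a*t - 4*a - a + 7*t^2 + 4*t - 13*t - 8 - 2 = a*(-7*t - 5) + 7*t^2 - 9*t - 10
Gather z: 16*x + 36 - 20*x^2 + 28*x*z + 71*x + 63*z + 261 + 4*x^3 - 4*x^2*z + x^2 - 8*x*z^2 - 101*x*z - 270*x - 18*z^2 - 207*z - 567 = 4*x^3 - 19*x^2 - 183*x + z^2*(-8*x - 18) + z*(-4*x^2 - 73*x - 144) - 270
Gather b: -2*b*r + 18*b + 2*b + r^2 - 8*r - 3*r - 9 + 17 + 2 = b*(20 - 2*r) + r^2 - 11*r + 10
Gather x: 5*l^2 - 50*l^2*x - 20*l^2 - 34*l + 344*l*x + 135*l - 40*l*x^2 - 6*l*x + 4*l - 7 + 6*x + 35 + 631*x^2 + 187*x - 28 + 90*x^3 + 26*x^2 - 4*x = -15*l^2 + 105*l + 90*x^3 + x^2*(657 - 40*l) + x*(-50*l^2 + 338*l + 189)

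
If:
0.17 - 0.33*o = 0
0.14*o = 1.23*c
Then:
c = 0.06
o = 0.52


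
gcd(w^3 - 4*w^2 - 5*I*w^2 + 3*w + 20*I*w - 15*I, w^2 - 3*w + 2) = w - 1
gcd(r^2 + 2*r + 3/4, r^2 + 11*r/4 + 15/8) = r + 3/2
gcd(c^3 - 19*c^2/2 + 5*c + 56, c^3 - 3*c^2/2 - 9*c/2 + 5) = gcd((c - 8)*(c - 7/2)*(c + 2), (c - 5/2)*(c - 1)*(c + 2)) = c + 2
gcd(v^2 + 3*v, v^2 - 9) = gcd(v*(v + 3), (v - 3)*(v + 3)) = v + 3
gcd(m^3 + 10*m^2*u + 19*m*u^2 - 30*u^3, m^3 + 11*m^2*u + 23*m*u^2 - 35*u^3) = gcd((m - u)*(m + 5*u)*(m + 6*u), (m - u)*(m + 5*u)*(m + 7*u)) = -m^2 - 4*m*u + 5*u^2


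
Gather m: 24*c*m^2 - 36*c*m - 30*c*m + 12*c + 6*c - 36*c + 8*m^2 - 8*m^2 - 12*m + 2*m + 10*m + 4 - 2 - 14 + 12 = 24*c*m^2 - 66*c*m - 18*c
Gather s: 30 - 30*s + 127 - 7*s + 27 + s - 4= 180 - 36*s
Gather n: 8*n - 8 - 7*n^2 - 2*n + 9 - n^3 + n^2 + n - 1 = -n^3 - 6*n^2 + 7*n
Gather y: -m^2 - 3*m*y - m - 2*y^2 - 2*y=-m^2 - m - 2*y^2 + y*(-3*m - 2)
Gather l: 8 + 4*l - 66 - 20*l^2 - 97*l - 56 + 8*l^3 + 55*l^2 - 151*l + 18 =8*l^3 + 35*l^2 - 244*l - 96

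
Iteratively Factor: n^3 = (n)*(n^2) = n^2*(n)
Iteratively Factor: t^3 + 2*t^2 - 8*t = (t - 2)*(t^2 + 4*t) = t*(t - 2)*(t + 4)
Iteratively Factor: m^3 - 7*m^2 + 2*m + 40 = (m - 4)*(m^2 - 3*m - 10) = (m - 5)*(m - 4)*(m + 2)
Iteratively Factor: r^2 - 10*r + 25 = (r - 5)*(r - 5)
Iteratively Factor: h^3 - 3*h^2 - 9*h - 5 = (h + 1)*(h^2 - 4*h - 5) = (h - 5)*(h + 1)*(h + 1)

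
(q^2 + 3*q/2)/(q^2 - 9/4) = 2*q/(2*q - 3)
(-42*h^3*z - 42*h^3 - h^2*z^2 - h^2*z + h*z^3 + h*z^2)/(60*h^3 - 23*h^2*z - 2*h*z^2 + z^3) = h*(-42*h^2*z - 42*h^2 - h*z^2 - h*z + z^3 + z^2)/(60*h^3 - 23*h^2*z - 2*h*z^2 + z^3)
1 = 1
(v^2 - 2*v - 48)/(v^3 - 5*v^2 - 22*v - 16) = (v + 6)/(v^2 + 3*v + 2)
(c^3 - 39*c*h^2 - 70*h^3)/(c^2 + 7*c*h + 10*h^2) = c - 7*h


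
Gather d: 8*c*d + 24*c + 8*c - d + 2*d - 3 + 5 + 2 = 32*c + d*(8*c + 1) + 4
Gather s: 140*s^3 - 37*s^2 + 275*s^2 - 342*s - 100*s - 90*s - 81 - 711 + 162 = 140*s^3 + 238*s^2 - 532*s - 630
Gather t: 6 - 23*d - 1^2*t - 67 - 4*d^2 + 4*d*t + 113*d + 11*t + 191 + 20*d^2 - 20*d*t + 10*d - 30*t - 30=16*d^2 + 100*d + t*(-16*d - 20) + 100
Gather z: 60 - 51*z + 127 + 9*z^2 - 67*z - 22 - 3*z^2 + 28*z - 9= 6*z^2 - 90*z + 156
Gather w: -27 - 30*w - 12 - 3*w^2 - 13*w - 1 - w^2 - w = -4*w^2 - 44*w - 40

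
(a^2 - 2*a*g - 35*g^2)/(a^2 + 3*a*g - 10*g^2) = (a - 7*g)/(a - 2*g)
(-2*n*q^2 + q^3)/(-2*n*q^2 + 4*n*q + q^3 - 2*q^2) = q/(q - 2)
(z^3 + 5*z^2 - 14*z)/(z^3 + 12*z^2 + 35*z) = (z - 2)/(z + 5)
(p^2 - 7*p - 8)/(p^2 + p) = (p - 8)/p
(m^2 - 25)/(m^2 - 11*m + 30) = (m + 5)/(m - 6)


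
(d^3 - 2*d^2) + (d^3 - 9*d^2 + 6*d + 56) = 2*d^3 - 11*d^2 + 6*d + 56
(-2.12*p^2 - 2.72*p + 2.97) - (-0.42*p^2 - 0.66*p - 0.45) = -1.7*p^2 - 2.06*p + 3.42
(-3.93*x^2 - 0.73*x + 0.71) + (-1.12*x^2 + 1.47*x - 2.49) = -5.05*x^2 + 0.74*x - 1.78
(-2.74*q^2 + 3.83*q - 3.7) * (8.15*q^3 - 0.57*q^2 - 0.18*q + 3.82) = -22.331*q^5 + 32.7763*q^4 - 31.8449*q^3 - 9.0472*q^2 + 15.2966*q - 14.134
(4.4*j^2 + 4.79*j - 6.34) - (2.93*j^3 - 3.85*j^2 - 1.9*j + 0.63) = -2.93*j^3 + 8.25*j^2 + 6.69*j - 6.97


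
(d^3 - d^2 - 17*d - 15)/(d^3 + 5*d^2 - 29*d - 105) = (d + 1)/(d + 7)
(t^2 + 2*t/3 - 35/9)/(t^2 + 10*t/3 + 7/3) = (t - 5/3)/(t + 1)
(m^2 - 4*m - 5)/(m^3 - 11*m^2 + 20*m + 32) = (m - 5)/(m^2 - 12*m + 32)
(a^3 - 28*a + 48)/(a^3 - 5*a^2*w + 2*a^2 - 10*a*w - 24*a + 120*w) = (2 - a)/(-a + 5*w)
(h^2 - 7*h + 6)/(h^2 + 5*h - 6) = (h - 6)/(h + 6)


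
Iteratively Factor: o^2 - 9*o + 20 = (o - 4)*(o - 5)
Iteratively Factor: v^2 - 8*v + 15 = (v - 3)*(v - 5)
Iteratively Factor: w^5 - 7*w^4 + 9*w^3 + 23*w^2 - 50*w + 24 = (w - 1)*(w^4 - 6*w^3 + 3*w^2 + 26*w - 24) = (w - 1)*(w + 2)*(w^3 - 8*w^2 + 19*w - 12) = (w - 3)*(w - 1)*(w + 2)*(w^2 - 5*w + 4) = (w - 3)*(w - 1)^2*(w + 2)*(w - 4)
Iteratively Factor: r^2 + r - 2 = (r - 1)*(r + 2)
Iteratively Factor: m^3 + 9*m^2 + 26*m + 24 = (m + 2)*(m^2 + 7*m + 12) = (m + 2)*(m + 3)*(m + 4)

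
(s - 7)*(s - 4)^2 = s^3 - 15*s^2 + 72*s - 112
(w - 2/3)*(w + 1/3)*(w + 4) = w^3 + 11*w^2/3 - 14*w/9 - 8/9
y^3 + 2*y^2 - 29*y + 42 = (y - 3)*(y - 2)*(y + 7)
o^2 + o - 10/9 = (o - 2/3)*(o + 5/3)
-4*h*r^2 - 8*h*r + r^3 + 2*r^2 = r*(-4*h + r)*(r + 2)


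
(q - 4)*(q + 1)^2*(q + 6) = q^4 + 4*q^3 - 19*q^2 - 46*q - 24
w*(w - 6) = w^2 - 6*w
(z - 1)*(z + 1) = z^2 - 1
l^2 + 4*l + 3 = (l + 1)*(l + 3)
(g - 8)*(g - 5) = g^2 - 13*g + 40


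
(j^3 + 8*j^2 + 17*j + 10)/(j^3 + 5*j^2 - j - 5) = (j + 2)/(j - 1)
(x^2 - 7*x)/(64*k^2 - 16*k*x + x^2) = x*(x - 7)/(64*k^2 - 16*k*x + x^2)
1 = 1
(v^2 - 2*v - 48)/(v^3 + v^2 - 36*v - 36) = (v - 8)/(v^2 - 5*v - 6)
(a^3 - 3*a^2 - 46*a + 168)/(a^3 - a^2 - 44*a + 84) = (a - 4)/(a - 2)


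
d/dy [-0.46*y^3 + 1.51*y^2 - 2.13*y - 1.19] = -1.38*y^2 + 3.02*y - 2.13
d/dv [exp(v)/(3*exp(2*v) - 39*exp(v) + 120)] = (40 - exp(2*v))*exp(v)/(3*(exp(4*v) - 26*exp(3*v) + 249*exp(2*v) - 1040*exp(v) + 1600))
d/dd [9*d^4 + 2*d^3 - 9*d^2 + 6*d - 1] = 36*d^3 + 6*d^2 - 18*d + 6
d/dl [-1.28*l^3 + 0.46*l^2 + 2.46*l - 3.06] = -3.84*l^2 + 0.92*l + 2.46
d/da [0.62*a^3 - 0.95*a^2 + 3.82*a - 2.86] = 1.86*a^2 - 1.9*a + 3.82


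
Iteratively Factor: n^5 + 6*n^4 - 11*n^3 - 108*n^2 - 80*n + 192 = (n - 1)*(n^4 + 7*n^3 - 4*n^2 - 112*n - 192) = (n - 1)*(n + 3)*(n^3 + 4*n^2 - 16*n - 64) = (n - 1)*(n + 3)*(n + 4)*(n^2 - 16) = (n - 4)*(n - 1)*(n + 3)*(n + 4)*(n + 4)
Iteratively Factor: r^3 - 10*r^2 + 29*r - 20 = (r - 1)*(r^2 - 9*r + 20) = (r - 4)*(r - 1)*(r - 5)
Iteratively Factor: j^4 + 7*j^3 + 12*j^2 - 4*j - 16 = (j + 2)*(j^3 + 5*j^2 + 2*j - 8) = (j - 1)*(j + 2)*(j^2 + 6*j + 8) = (j - 1)*(j + 2)^2*(j + 4)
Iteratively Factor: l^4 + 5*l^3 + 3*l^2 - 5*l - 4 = (l + 4)*(l^3 + l^2 - l - 1) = (l + 1)*(l + 4)*(l^2 - 1) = (l - 1)*(l + 1)*(l + 4)*(l + 1)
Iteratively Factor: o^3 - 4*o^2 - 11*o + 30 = (o + 3)*(o^2 - 7*o + 10) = (o - 2)*(o + 3)*(o - 5)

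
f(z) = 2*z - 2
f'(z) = 2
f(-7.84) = -17.68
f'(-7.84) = 2.00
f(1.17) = 0.34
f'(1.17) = 2.00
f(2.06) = 2.12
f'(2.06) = 2.00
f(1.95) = 1.90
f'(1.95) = 2.00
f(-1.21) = -4.42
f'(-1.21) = 2.00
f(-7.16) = -16.32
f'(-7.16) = 2.00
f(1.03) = 0.06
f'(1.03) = 2.00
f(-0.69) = -3.38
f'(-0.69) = 2.00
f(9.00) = 16.00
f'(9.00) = 2.00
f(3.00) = 4.00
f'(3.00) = 2.00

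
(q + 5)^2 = q^2 + 10*q + 25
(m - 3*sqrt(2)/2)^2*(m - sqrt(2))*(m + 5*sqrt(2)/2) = m^4 - 3*sqrt(2)*m^3/2 - 19*m^2/2 + 87*sqrt(2)*m/4 - 45/2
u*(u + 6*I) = u^2 + 6*I*u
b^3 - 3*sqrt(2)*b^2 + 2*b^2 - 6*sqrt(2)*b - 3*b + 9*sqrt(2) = (b - 1)*(b + 3)*(b - 3*sqrt(2))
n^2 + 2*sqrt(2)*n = n*(n + 2*sqrt(2))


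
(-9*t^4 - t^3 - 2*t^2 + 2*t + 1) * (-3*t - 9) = 27*t^5 + 84*t^4 + 15*t^3 + 12*t^2 - 21*t - 9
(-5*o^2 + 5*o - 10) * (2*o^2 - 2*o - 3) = -10*o^4 + 20*o^3 - 15*o^2 + 5*o + 30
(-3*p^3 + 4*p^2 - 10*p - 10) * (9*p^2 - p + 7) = -27*p^5 + 39*p^4 - 115*p^3 - 52*p^2 - 60*p - 70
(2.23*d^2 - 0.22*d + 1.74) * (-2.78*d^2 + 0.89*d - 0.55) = -6.1994*d^4 + 2.5963*d^3 - 6.2595*d^2 + 1.6696*d - 0.957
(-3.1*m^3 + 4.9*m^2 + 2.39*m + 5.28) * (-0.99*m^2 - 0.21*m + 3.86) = 3.069*m^5 - 4.2*m^4 - 15.3611*m^3 + 13.1849*m^2 + 8.1166*m + 20.3808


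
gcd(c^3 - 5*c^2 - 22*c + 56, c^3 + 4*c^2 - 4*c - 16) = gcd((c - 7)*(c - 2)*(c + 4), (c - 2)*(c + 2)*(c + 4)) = c^2 + 2*c - 8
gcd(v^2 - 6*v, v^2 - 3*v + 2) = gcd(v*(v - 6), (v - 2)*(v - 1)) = 1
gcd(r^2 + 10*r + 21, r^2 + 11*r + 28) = r + 7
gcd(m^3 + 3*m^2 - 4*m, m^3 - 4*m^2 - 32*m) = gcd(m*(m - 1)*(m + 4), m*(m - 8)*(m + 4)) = m^2 + 4*m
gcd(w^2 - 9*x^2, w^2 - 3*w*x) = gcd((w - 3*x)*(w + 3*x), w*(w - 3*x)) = -w + 3*x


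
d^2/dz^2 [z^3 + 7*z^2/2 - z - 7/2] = 6*z + 7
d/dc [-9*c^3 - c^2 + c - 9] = -27*c^2 - 2*c + 1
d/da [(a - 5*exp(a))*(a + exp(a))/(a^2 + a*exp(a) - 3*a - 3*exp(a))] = (-5*a*exp(a) + 20*exp(a) - 3)/(a^2 - 6*a + 9)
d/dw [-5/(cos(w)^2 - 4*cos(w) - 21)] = 10*(2 - cos(w))*sin(w)/(sin(w)^2 + 4*cos(w) + 20)^2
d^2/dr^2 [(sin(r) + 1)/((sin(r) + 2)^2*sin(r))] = (-4*sin(r)^2 - 5*sin(r) - 2 + 8/sin(r) + 16/sin(r)^2 + 8/sin(r)^3)/(sin(r) + 2)^4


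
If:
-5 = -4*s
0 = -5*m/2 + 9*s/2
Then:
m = 9/4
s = 5/4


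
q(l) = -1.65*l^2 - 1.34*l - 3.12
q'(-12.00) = 38.26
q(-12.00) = -224.64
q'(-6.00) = 18.46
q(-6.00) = -54.48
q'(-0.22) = -0.61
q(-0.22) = -2.91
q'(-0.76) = 1.17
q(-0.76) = -3.05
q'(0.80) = -3.98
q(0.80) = -5.25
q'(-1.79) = 4.57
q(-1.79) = -6.01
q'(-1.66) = 4.14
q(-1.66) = -5.44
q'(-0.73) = 1.07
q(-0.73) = -3.02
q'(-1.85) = 4.76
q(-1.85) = -6.29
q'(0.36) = -2.53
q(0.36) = -3.82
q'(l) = -3.3*l - 1.34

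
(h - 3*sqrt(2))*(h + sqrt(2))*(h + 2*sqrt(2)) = h^3 - 14*h - 12*sqrt(2)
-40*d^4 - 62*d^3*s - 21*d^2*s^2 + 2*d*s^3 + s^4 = (-5*d + s)*(d + s)*(2*d + s)*(4*d + s)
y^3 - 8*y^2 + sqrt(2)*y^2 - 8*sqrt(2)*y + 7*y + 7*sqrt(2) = (y - 7)*(y - 1)*(y + sqrt(2))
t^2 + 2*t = t*(t + 2)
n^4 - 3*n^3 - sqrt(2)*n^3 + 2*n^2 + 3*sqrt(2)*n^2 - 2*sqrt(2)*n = n*(n - 2)*(n - 1)*(n - sqrt(2))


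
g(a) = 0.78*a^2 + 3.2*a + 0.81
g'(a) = 1.56*a + 3.2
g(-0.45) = -0.47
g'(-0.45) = 2.50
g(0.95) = 4.55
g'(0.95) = 4.68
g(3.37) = 20.45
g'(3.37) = 8.46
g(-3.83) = -0.00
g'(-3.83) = -2.77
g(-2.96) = -1.83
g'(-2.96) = -1.42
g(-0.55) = -0.71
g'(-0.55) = 2.34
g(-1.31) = -2.04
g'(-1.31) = 1.16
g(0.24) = 1.62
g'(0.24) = 3.57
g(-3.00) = -1.77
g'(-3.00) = -1.48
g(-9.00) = 35.19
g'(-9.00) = -10.84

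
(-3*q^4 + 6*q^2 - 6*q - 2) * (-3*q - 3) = 9*q^5 + 9*q^4 - 18*q^3 + 24*q + 6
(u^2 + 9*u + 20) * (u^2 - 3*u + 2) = u^4 + 6*u^3 - 5*u^2 - 42*u + 40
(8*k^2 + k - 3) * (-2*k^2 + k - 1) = -16*k^4 + 6*k^3 - k^2 - 4*k + 3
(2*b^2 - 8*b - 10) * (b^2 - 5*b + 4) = 2*b^4 - 18*b^3 + 38*b^2 + 18*b - 40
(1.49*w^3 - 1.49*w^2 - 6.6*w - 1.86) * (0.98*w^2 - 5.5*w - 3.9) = 1.4602*w^5 - 9.6552*w^4 - 4.084*w^3 + 40.2882*w^2 + 35.97*w + 7.254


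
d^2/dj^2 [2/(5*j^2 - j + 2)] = 4*(-25*j^2 + 5*j + (10*j - 1)^2 - 10)/(5*j^2 - j + 2)^3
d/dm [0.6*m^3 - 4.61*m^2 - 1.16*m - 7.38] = 1.8*m^2 - 9.22*m - 1.16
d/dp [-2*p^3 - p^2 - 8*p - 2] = -6*p^2 - 2*p - 8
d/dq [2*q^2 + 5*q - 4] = 4*q + 5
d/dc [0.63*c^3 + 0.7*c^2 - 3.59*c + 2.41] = 1.89*c^2 + 1.4*c - 3.59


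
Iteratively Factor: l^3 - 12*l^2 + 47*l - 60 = (l - 3)*(l^2 - 9*l + 20) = (l - 5)*(l - 3)*(l - 4)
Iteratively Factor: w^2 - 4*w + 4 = (w - 2)*(w - 2)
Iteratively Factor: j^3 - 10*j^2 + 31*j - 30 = (j - 2)*(j^2 - 8*j + 15) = (j - 5)*(j - 2)*(j - 3)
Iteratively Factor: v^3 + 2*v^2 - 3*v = (v)*(v^2 + 2*v - 3) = v*(v - 1)*(v + 3)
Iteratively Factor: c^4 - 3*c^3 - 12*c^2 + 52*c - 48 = (c + 4)*(c^3 - 7*c^2 + 16*c - 12) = (c - 3)*(c + 4)*(c^2 - 4*c + 4) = (c - 3)*(c - 2)*(c + 4)*(c - 2)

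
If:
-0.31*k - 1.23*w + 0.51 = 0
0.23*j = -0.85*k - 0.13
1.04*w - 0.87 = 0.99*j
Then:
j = -0.43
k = -0.04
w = 0.42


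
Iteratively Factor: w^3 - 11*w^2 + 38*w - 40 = (w - 4)*(w^2 - 7*w + 10) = (w - 4)*(w - 2)*(w - 5)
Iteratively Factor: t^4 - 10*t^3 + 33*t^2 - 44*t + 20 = (t - 2)*(t^3 - 8*t^2 + 17*t - 10) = (t - 2)*(t - 1)*(t^2 - 7*t + 10) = (t - 2)^2*(t - 1)*(t - 5)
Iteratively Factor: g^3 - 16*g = (g)*(g^2 - 16) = g*(g + 4)*(g - 4)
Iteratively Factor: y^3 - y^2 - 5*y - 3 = (y + 1)*(y^2 - 2*y - 3) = (y - 3)*(y + 1)*(y + 1)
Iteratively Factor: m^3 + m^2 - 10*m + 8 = (m - 1)*(m^2 + 2*m - 8) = (m - 1)*(m + 4)*(m - 2)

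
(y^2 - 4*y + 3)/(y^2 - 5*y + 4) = (y - 3)/(y - 4)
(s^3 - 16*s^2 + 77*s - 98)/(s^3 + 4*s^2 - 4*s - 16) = (s^2 - 14*s + 49)/(s^2 + 6*s + 8)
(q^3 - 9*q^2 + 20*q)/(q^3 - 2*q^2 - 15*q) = (q - 4)/(q + 3)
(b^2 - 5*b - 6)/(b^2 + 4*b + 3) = (b - 6)/(b + 3)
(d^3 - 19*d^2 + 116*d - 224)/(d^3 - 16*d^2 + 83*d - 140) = (d - 8)/(d - 5)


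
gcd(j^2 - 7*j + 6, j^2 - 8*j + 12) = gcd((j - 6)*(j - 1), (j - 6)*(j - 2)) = j - 6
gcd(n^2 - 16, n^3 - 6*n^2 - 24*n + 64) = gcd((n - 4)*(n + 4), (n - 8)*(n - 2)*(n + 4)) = n + 4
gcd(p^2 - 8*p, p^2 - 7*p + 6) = 1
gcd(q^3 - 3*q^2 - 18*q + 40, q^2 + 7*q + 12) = q + 4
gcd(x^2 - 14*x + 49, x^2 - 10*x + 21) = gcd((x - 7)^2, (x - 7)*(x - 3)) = x - 7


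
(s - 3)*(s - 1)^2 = s^3 - 5*s^2 + 7*s - 3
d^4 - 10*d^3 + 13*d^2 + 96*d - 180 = (d - 6)*(d - 5)*(d - 2)*(d + 3)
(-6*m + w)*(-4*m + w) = 24*m^2 - 10*m*w + w^2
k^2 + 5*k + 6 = (k + 2)*(k + 3)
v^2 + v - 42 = (v - 6)*(v + 7)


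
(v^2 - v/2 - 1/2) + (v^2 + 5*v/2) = 2*v^2 + 2*v - 1/2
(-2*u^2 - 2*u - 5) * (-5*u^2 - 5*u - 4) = 10*u^4 + 20*u^3 + 43*u^2 + 33*u + 20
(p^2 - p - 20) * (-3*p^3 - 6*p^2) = -3*p^5 - 3*p^4 + 66*p^3 + 120*p^2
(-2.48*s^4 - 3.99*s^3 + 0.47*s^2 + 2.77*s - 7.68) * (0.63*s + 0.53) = -1.5624*s^5 - 3.8281*s^4 - 1.8186*s^3 + 1.9942*s^2 - 3.3703*s - 4.0704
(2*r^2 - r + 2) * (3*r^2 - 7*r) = 6*r^4 - 17*r^3 + 13*r^2 - 14*r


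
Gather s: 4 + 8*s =8*s + 4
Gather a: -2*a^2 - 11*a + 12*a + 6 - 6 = -2*a^2 + a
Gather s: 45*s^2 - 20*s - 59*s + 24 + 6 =45*s^2 - 79*s + 30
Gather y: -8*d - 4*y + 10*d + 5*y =2*d + y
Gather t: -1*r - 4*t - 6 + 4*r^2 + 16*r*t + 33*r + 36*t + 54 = 4*r^2 + 32*r + t*(16*r + 32) + 48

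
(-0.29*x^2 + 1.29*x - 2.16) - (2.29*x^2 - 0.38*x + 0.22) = -2.58*x^2 + 1.67*x - 2.38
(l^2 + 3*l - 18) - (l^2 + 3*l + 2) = -20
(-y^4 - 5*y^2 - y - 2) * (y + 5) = -y^5 - 5*y^4 - 5*y^3 - 26*y^2 - 7*y - 10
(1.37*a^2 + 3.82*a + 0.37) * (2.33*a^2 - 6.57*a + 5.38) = 3.1921*a^4 - 0.100300000000001*a^3 - 16.8647*a^2 + 18.1207*a + 1.9906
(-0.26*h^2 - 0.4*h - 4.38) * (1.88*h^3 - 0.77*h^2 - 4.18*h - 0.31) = -0.4888*h^5 - 0.5518*h^4 - 6.8396*h^3 + 5.1252*h^2 + 18.4324*h + 1.3578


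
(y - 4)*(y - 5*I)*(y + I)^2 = y^4 - 4*y^3 - 3*I*y^3 + 9*y^2 + 12*I*y^2 - 36*y + 5*I*y - 20*I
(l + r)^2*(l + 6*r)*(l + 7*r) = l^4 + 15*l^3*r + 69*l^2*r^2 + 97*l*r^3 + 42*r^4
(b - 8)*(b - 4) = b^2 - 12*b + 32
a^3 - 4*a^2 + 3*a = a*(a - 3)*(a - 1)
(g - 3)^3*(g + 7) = g^4 - 2*g^3 - 36*g^2 + 162*g - 189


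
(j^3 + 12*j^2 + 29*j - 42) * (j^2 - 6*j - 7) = j^5 + 6*j^4 - 50*j^3 - 300*j^2 + 49*j + 294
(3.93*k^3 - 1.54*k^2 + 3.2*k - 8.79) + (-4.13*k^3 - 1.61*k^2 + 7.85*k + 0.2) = -0.2*k^3 - 3.15*k^2 + 11.05*k - 8.59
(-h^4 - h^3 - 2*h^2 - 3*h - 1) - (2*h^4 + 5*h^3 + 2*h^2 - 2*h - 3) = -3*h^4 - 6*h^3 - 4*h^2 - h + 2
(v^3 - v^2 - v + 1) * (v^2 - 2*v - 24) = v^5 - 3*v^4 - 23*v^3 + 27*v^2 + 22*v - 24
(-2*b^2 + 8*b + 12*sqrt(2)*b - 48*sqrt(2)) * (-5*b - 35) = 10*b^3 - 60*sqrt(2)*b^2 + 30*b^2 - 280*b - 180*sqrt(2)*b + 1680*sqrt(2)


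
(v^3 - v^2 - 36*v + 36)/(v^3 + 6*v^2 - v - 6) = (v - 6)/(v + 1)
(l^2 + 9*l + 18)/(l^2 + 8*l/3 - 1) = 3*(l + 6)/(3*l - 1)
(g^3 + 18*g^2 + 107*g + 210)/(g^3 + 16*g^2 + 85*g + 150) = (g + 7)/(g + 5)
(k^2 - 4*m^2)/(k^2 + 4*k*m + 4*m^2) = (k - 2*m)/(k + 2*m)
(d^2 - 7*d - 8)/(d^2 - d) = (d^2 - 7*d - 8)/(d*(d - 1))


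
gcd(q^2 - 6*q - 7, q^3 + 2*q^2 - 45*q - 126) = q - 7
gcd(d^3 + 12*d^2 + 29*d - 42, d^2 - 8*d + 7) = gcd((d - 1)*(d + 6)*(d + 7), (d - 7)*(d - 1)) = d - 1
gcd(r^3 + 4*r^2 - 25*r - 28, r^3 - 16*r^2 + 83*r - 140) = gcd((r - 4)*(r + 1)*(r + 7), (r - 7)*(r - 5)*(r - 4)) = r - 4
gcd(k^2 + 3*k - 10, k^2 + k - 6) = k - 2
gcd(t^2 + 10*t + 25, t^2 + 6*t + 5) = t + 5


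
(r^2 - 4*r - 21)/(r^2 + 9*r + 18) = (r - 7)/(r + 6)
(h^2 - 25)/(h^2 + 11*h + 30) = (h - 5)/(h + 6)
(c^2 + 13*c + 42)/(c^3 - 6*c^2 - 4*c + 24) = (c^2 + 13*c + 42)/(c^3 - 6*c^2 - 4*c + 24)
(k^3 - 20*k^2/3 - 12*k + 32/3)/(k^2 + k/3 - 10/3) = (3*k^2 - 26*k + 16)/(3*k - 5)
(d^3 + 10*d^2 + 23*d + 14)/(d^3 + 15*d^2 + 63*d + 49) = (d + 2)/(d + 7)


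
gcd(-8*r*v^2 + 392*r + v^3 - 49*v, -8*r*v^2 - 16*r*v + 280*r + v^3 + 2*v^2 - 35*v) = 8*r*v + 56*r - v^2 - 7*v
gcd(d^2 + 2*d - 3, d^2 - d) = d - 1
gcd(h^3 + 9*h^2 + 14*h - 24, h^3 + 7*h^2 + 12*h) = h + 4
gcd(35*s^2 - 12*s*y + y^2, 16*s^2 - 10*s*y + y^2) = 1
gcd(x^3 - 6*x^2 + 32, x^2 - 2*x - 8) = x^2 - 2*x - 8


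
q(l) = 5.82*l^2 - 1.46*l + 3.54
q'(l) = 11.64*l - 1.46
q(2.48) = 35.71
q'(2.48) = 27.41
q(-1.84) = 25.93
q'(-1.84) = -22.88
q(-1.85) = 26.16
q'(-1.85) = -22.99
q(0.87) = 6.67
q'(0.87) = 8.67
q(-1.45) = 17.89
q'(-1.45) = -18.34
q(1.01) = 8.00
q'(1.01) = 10.30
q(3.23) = 59.54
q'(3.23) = 36.14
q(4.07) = 94.01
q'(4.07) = 45.91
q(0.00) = 3.54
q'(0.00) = -1.46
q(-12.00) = 859.14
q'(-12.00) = -141.14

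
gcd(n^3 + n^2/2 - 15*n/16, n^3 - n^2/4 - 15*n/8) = n^2 + 5*n/4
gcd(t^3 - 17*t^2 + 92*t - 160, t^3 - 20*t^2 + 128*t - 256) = t^2 - 12*t + 32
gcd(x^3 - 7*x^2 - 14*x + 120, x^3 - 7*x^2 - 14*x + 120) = x^3 - 7*x^2 - 14*x + 120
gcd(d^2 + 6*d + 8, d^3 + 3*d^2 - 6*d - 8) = d + 4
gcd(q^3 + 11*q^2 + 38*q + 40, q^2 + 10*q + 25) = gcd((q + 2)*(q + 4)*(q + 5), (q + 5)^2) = q + 5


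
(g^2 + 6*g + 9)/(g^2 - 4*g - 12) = (g^2 + 6*g + 9)/(g^2 - 4*g - 12)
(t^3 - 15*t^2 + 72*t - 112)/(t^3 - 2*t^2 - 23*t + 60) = (t^2 - 11*t + 28)/(t^2 + 2*t - 15)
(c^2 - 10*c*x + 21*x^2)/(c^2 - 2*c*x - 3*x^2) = (c - 7*x)/(c + x)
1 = 1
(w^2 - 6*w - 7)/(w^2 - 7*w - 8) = (w - 7)/(w - 8)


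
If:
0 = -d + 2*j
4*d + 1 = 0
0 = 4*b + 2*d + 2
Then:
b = -3/8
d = -1/4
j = -1/8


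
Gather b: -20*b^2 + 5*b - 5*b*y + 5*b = -20*b^2 + b*(10 - 5*y)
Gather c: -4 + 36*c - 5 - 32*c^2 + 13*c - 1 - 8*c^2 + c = -40*c^2 + 50*c - 10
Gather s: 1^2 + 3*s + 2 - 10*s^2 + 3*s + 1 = -10*s^2 + 6*s + 4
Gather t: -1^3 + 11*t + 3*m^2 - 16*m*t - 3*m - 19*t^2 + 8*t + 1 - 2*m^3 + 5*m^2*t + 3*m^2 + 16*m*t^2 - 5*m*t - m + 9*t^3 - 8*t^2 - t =-2*m^3 + 6*m^2 - 4*m + 9*t^3 + t^2*(16*m - 27) + t*(5*m^2 - 21*m + 18)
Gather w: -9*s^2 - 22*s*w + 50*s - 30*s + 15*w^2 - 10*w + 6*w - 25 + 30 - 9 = -9*s^2 + 20*s + 15*w^2 + w*(-22*s - 4) - 4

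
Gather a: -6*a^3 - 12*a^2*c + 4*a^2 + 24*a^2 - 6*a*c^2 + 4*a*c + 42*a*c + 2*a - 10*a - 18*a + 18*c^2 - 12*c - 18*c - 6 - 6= -6*a^3 + a^2*(28 - 12*c) + a*(-6*c^2 + 46*c - 26) + 18*c^2 - 30*c - 12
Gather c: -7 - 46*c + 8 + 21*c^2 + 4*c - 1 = 21*c^2 - 42*c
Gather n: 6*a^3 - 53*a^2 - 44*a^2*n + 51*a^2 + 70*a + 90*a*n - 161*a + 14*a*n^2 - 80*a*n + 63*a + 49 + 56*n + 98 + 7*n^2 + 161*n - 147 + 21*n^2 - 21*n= 6*a^3 - 2*a^2 - 28*a + n^2*(14*a + 28) + n*(-44*a^2 + 10*a + 196)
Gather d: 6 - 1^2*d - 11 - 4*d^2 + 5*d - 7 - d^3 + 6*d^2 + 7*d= -d^3 + 2*d^2 + 11*d - 12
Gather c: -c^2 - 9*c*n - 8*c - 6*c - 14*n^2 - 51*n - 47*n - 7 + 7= -c^2 + c*(-9*n - 14) - 14*n^2 - 98*n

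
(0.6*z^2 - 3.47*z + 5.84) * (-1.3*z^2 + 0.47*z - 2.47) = -0.78*z^4 + 4.793*z^3 - 10.7049*z^2 + 11.3157*z - 14.4248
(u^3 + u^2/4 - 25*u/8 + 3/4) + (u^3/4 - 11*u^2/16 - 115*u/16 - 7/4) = 5*u^3/4 - 7*u^2/16 - 165*u/16 - 1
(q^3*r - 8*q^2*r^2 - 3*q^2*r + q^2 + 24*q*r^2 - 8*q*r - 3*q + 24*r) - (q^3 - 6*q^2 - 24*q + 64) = q^3*r - q^3 - 8*q^2*r^2 - 3*q^2*r + 7*q^2 + 24*q*r^2 - 8*q*r + 21*q + 24*r - 64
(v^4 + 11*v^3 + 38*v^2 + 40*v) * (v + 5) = v^5 + 16*v^4 + 93*v^3 + 230*v^2 + 200*v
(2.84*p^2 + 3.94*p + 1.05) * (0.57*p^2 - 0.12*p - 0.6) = 1.6188*p^4 + 1.905*p^3 - 1.5783*p^2 - 2.49*p - 0.63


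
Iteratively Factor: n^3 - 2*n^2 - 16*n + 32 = (n - 2)*(n^2 - 16) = (n - 4)*(n - 2)*(n + 4)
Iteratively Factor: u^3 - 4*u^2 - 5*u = (u)*(u^2 - 4*u - 5) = u*(u - 5)*(u + 1)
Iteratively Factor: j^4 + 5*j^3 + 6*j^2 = (j)*(j^3 + 5*j^2 + 6*j) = j*(j + 2)*(j^2 + 3*j) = j^2*(j + 2)*(j + 3)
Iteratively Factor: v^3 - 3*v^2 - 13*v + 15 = (v - 1)*(v^2 - 2*v - 15) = (v - 1)*(v + 3)*(v - 5)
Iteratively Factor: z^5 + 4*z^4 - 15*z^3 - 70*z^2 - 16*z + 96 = (z - 4)*(z^4 + 8*z^3 + 17*z^2 - 2*z - 24) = (z - 4)*(z - 1)*(z^3 + 9*z^2 + 26*z + 24) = (z - 4)*(z - 1)*(z + 4)*(z^2 + 5*z + 6) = (z - 4)*(z - 1)*(z + 3)*(z + 4)*(z + 2)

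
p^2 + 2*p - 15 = (p - 3)*(p + 5)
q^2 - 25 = (q - 5)*(q + 5)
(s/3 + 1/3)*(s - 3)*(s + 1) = s^3/3 - s^2/3 - 5*s/3 - 1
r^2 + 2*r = r*(r + 2)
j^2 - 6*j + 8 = (j - 4)*(j - 2)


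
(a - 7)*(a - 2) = a^2 - 9*a + 14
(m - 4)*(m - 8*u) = m^2 - 8*m*u - 4*m + 32*u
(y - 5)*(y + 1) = y^2 - 4*y - 5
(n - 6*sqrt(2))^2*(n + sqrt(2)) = n^3 - 11*sqrt(2)*n^2 + 48*n + 72*sqrt(2)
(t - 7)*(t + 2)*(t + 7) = t^3 + 2*t^2 - 49*t - 98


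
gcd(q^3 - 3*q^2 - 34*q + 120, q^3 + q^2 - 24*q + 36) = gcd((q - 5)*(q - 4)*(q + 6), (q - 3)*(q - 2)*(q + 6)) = q + 6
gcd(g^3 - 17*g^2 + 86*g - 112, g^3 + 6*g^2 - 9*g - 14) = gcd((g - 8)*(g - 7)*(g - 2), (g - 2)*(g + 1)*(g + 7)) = g - 2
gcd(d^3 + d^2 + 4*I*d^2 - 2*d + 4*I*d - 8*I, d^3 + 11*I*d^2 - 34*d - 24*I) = d + 4*I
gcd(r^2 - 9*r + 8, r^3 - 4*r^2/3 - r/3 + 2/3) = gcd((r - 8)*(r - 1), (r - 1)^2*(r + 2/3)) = r - 1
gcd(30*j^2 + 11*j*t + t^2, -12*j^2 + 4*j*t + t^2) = 6*j + t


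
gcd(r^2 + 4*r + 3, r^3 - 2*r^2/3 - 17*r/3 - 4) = r + 1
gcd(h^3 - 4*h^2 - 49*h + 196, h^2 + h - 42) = h + 7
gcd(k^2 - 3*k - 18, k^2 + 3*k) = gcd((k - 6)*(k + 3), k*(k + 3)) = k + 3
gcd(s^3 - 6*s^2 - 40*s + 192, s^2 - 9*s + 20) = s - 4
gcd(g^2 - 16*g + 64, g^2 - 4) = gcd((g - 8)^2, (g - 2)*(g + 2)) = 1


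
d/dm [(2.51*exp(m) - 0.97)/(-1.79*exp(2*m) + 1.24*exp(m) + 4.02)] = (4.4929*exp(2*m) - 3.4726*exp(m) + 11.293)*exp(m)/(3.2041*exp(4*m) - 4.4392*exp(3*m) - 12.854*exp(2*m) + 9.9696*exp(m) + 16.1604)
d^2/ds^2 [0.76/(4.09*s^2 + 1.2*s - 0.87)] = (-25.426712*s^2 - 7.46016*s + 0.76*(8.18*s + 1.2)*(16.36*s + 2.4) + 5.408616)/(4.09*s^2 + 1.2*s - 0.87)^3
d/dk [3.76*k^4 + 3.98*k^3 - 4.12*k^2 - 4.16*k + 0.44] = 15.04*k^3 + 11.94*k^2 - 8.24*k - 4.16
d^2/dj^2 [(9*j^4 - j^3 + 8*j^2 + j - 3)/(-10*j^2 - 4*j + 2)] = (-225*j^6 - 270*j^5 + 27*j^4 + 208*j^3 + 45*j^2 + 78*j + 17)/(125*j^6 + 150*j^5 - 15*j^4 - 52*j^3 + 3*j^2 + 6*j - 1)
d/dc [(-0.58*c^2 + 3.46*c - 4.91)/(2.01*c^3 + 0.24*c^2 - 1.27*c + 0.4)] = (1.1658*c^4 - 13.9092*c^3 + 29.5135*c^2 + 1.8928*c - 4.8517)/(4.0401*c^6 + 0.9648*c^5 - 5.0478*c^4 + 0.9984*c^3 + 1.8049*c^2 - 1.016*c + 0.16)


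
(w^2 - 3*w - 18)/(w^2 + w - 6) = (w - 6)/(w - 2)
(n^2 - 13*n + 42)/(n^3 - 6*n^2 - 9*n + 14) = (n - 6)/(n^2 + n - 2)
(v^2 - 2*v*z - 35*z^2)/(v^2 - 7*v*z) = (v + 5*z)/v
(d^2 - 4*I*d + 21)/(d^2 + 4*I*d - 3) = (d - 7*I)/(d + I)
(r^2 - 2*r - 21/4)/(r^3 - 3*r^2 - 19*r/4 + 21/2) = (2*r + 3)/(2*r^2 + r - 6)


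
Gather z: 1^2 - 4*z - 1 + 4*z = 0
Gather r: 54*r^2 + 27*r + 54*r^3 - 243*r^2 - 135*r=54*r^3 - 189*r^2 - 108*r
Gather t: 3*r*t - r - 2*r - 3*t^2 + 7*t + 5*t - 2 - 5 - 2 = -3*r - 3*t^2 + t*(3*r + 12) - 9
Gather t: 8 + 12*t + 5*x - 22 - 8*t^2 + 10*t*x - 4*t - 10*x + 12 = -8*t^2 + t*(10*x + 8) - 5*x - 2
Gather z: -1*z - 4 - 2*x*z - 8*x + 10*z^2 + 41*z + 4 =-8*x + 10*z^2 + z*(40 - 2*x)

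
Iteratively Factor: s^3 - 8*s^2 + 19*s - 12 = (s - 3)*(s^2 - 5*s + 4) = (s - 4)*(s - 3)*(s - 1)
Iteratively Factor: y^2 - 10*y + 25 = (y - 5)*(y - 5)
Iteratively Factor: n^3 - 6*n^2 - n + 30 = (n - 5)*(n^2 - n - 6) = (n - 5)*(n - 3)*(n + 2)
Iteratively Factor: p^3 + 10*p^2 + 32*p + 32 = (p + 4)*(p^2 + 6*p + 8) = (p + 4)^2*(p + 2)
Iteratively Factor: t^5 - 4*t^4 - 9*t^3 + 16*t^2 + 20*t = (t + 1)*(t^4 - 5*t^3 - 4*t^2 + 20*t) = (t - 2)*(t + 1)*(t^3 - 3*t^2 - 10*t) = t*(t - 2)*(t + 1)*(t^2 - 3*t - 10) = t*(t - 5)*(t - 2)*(t + 1)*(t + 2)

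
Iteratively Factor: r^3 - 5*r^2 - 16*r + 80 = (r - 5)*(r^2 - 16) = (r - 5)*(r + 4)*(r - 4)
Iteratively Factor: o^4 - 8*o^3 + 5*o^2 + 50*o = (o)*(o^3 - 8*o^2 + 5*o + 50) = o*(o - 5)*(o^2 - 3*o - 10) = o*(o - 5)^2*(o + 2)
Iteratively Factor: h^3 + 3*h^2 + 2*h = (h + 1)*(h^2 + 2*h) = h*(h + 1)*(h + 2)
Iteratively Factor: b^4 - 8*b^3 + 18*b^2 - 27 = (b - 3)*(b^3 - 5*b^2 + 3*b + 9) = (b - 3)^2*(b^2 - 2*b - 3) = (b - 3)^3*(b + 1)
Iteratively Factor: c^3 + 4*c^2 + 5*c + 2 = (c + 1)*(c^2 + 3*c + 2) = (c + 1)^2*(c + 2)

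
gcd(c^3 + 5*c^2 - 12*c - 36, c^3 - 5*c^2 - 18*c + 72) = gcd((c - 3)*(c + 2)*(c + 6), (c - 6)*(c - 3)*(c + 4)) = c - 3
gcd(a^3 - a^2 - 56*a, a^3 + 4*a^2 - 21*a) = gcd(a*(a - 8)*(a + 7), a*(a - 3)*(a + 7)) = a^2 + 7*a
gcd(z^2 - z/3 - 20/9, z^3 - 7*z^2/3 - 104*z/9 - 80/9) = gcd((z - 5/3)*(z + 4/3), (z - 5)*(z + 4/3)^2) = z + 4/3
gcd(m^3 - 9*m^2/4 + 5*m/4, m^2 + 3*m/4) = m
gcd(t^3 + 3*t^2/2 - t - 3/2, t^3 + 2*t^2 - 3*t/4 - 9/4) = t^2 + t/2 - 3/2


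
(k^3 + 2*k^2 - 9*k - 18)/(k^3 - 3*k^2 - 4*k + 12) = (k + 3)/(k - 2)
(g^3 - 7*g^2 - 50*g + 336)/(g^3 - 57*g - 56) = (g - 6)/(g + 1)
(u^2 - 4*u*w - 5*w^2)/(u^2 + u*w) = (u - 5*w)/u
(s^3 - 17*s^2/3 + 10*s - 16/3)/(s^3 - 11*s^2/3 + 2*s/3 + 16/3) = (s - 1)/(s + 1)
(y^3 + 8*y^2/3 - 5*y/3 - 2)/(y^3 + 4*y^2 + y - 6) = (y + 2/3)/(y + 2)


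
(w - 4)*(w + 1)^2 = w^3 - 2*w^2 - 7*w - 4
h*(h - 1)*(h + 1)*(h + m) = h^4 + h^3*m - h^2 - h*m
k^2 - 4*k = k*(k - 4)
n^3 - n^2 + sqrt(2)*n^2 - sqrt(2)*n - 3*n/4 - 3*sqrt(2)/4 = (n - 3/2)*(n + 1/2)*(n + sqrt(2))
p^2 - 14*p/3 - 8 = (p - 6)*(p + 4/3)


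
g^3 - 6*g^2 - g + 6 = (g - 6)*(g - 1)*(g + 1)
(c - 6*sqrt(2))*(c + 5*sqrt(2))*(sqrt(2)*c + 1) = sqrt(2)*c^3 - c^2 - 61*sqrt(2)*c - 60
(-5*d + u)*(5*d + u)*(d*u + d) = -25*d^3*u - 25*d^3 + d*u^3 + d*u^2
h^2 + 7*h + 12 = (h + 3)*(h + 4)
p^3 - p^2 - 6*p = p*(p - 3)*(p + 2)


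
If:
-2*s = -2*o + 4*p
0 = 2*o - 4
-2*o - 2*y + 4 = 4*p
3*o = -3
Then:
No Solution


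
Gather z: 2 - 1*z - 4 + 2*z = z - 2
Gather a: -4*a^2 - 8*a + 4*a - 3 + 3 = -4*a^2 - 4*a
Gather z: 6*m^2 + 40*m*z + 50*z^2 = 6*m^2 + 40*m*z + 50*z^2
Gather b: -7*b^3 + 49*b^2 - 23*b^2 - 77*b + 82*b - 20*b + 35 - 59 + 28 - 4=-7*b^3 + 26*b^2 - 15*b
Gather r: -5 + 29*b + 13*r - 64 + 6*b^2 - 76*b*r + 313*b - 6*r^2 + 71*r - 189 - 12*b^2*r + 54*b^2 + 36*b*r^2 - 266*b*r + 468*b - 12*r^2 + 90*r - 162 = 60*b^2 + 810*b + r^2*(36*b - 18) + r*(-12*b^2 - 342*b + 174) - 420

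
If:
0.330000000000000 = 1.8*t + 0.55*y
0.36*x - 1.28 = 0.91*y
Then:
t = 0.183333333333333 - 0.305555555555556*y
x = 2.52777777777778*y + 3.55555555555556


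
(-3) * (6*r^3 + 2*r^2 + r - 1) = -18*r^3 - 6*r^2 - 3*r + 3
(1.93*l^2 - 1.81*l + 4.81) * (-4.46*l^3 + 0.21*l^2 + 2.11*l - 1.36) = -8.6078*l^5 + 8.4779*l^4 - 17.7604*l^3 - 5.4338*l^2 + 12.6107*l - 6.5416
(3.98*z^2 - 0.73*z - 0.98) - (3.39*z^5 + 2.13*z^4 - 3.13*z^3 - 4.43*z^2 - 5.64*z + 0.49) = -3.39*z^5 - 2.13*z^4 + 3.13*z^3 + 8.41*z^2 + 4.91*z - 1.47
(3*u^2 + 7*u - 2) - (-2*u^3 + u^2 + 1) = 2*u^3 + 2*u^2 + 7*u - 3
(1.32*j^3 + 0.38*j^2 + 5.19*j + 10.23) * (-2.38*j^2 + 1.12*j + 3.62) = -3.1416*j^5 + 0.574*j^4 - 7.1482*j^3 - 17.159*j^2 + 30.2454*j + 37.0326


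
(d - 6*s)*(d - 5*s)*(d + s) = d^3 - 10*d^2*s + 19*d*s^2 + 30*s^3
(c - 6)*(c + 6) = c^2 - 36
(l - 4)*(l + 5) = l^2 + l - 20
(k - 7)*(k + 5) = k^2 - 2*k - 35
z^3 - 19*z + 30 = (z - 3)*(z - 2)*(z + 5)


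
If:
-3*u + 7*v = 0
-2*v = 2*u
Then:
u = 0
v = 0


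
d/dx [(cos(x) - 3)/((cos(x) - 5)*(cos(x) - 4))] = (cos(x)^2 - 6*cos(x) + 7)*sin(x)/((cos(x) - 5)^2*(cos(x) - 4)^2)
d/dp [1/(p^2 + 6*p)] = 2*(-p - 3)/(p^2*(p + 6)^2)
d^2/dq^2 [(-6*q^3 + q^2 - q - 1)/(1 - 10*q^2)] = 2*(160*q^3 + 270*q^2 + 48*q + 9)/(1000*q^6 - 300*q^4 + 30*q^2 - 1)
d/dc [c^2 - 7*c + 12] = 2*c - 7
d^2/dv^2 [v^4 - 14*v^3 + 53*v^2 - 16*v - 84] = 12*v^2 - 84*v + 106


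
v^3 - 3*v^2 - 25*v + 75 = (v - 5)*(v - 3)*(v + 5)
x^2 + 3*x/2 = x*(x + 3/2)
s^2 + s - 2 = (s - 1)*(s + 2)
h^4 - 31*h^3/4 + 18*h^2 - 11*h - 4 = (h - 4)*(h - 2)^2*(h + 1/4)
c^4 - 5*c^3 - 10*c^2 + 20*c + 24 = (c - 6)*(c - 2)*(c + 1)*(c + 2)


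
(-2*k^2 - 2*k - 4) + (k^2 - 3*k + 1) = -k^2 - 5*k - 3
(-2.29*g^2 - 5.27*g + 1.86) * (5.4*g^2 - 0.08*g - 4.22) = -12.366*g^4 - 28.2748*g^3 + 20.1294*g^2 + 22.0906*g - 7.8492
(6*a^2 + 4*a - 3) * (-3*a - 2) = -18*a^3 - 24*a^2 + a + 6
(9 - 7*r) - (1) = 8 - 7*r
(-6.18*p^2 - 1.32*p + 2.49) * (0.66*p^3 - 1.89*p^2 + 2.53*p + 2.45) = -4.0788*p^5 + 10.809*p^4 - 11.4972*p^3 - 23.1867*p^2 + 3.0657*p + 6.1005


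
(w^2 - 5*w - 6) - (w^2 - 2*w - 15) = 9 - 3*w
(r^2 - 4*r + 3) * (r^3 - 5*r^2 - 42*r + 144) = r^5 - 9*r^4 - 19*r^3 + 297*r^2 - 702*r + 432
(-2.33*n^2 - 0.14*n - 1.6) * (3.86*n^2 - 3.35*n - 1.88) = -8.9938*n^4 + 7.2651*n^3 - 1.3266*n^2 + 5.6232*n + 3.008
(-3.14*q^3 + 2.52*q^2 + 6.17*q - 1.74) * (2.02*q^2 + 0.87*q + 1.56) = -6.3428*q^5 + 2.3586*q^4 + 9.7574*q^3 + 5.7843*q^2 + 8.1114*q - 2.7144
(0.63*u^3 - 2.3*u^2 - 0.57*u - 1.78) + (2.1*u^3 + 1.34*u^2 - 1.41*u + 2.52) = 2.73*u^3 - 0.96*u^2 - 1.98*u + 0.74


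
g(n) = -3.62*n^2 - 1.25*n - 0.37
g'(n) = -7.24*n - 1.25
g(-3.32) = -36.12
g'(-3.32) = 22.79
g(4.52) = -79.98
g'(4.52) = -33.97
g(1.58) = -11.38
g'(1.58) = -12.69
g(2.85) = -33.34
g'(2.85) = -21.88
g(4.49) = -78.96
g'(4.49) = -33.76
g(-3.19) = -33.22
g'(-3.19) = 21.85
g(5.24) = -106.32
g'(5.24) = -39.19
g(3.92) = -60.90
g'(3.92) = -29.63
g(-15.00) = -796.12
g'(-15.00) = 107.35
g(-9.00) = -282.34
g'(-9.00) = 63.91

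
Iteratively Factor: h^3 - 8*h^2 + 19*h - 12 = (h - 1)*(h^2 - 7*h + 12) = (h - 4)*(h - 1)*(h - 3)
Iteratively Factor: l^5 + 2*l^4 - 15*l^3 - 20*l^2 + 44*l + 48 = (l + 1)*(l^4 + l^3 - 16*l^2 - 4*l + 48) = (l + 1)*(l + 2)*(l^3 - l^2 - 14*l + 24) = (l - 2)*(l + 1)*(l + 2)*(l^2 + l - 12) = (l - 2)*(l + 1)*(l + 2)*(l + 4)*(l - 3)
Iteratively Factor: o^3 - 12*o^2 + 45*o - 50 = (o - 5)*(o^2 - 7*o + 10) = (o - 5)^2*(o - 2)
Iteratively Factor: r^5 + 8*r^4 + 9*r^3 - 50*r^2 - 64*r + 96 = (r - 1)*(r^4 + 9*r^3 + 18*r^2 - 32*r - 96) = (r - 1)*(r + 4)*(r^3 + 5*r^2 - 2*r - 24) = (r - 1)*(r + 4)^2*(r^2 + r - 6) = (r - 1)*(r + 3)*(r + 4)^2*(r - 2)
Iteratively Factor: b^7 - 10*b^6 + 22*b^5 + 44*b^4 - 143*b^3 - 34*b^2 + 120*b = (b)*(b^6 - 10*b^5 + 22*b^4 + 44*b^3 - 143*b^2 - 34*b + 120) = b*(b - 4)*(b^5 - 6*b^4 - 2*b^3 + 36*b^2 + b - 30) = b*(b - 4)*(b - 1)*(b^4 - 5*b^3 - 7*b^2 + 29*b + 30) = b*(b - 4)*(b - 1)*(b + 1)*(b^3 - 6*b^2 - b + 30) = b*(b - 4)*(b - 1)*(b + 1)*(b + 2)*(b^2 - 8*b + 15) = b*(b - 5)*(b - 4)*(b - 1)*(b + 1)*(b + 2)*(b - 3)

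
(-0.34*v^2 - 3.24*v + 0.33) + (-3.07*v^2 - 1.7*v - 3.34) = -3.41*v^2 - 4.94*v - 3.01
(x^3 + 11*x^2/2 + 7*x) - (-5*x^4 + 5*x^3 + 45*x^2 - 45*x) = 5*x^4 - 4*x^3 - 79*x^2/2 + 52*x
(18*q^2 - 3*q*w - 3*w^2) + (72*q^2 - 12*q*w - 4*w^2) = 90*q^2 - 15*q*w - 7*w^2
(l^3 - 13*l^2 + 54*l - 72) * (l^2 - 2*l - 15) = l^5 - 15*l^4 + 65*l^3 + 15*l^2 - 666*l + 1080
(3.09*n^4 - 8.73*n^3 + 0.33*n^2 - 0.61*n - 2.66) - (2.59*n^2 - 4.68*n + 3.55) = 3.09*n^4 - 8.73*n^3 - 2.26*n^2 + 4.07*n - 6.21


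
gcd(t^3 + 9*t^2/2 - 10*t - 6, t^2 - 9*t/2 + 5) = t - 2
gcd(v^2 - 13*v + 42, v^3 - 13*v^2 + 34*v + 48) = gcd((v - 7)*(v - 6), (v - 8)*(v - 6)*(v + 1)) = v - 6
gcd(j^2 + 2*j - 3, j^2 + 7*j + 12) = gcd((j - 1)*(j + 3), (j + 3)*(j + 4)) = j + 3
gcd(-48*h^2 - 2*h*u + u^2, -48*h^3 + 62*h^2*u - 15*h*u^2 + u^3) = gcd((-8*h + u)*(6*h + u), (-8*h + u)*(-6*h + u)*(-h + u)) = -8*h + u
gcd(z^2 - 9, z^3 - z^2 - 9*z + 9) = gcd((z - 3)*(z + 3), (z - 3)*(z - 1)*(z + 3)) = z^2 - 9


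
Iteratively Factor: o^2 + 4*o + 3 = (o + 1)*(o + 3)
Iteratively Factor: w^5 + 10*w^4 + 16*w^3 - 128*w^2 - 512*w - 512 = (w + 4)*(w^4 + 6*w^3 - 8*w^2 - 96*w - 128) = (w + 2)*(w + 4)*(w^3 + 4*w^2 - 16*w - 64) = (w + 2)*(w + 4)^2*(w^2 - 16) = (w + 2)*(w + 4)^3*(w - 4)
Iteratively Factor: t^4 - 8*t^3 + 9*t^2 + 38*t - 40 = (t + 2)*(t^3 - 10*t^2 + 29*t - 20) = (t - 1)*(t + 2)*(t^2 - 9*t + 20) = (t - 4)*(t - 1)*(t + 2)*(t - 5)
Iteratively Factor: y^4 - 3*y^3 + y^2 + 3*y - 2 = (y - 1)*(y^3 - 2*y^2 - y + 2) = (y - 1)*(y + 1)*(y^2 - 3*y + 2) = (y - 1)^2*(y + 1)*(y - 2)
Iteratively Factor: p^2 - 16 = (p + 4)*(p - 4)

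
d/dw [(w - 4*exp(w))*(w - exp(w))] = -5*w*exp(w) + 2*w + 8*exp(2*w) - 5*exp(w)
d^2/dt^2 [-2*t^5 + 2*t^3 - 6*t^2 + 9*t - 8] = -40*t^3 + 12*t - 12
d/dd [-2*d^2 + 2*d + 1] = 2 - 4*d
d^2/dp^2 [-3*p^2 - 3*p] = -6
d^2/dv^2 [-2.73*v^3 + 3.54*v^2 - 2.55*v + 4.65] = 7.08 - 16.38*v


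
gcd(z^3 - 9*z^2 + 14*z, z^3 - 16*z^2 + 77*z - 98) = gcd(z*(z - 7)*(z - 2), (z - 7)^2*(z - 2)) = z^2 - 9*z + 14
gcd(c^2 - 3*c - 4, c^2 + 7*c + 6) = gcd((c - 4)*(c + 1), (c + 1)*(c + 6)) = c + 1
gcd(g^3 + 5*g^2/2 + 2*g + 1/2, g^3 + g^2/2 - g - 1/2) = g^2 + 3*g/2 + 1/2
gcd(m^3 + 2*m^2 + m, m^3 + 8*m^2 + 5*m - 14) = 1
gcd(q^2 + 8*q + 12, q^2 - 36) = q + 6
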